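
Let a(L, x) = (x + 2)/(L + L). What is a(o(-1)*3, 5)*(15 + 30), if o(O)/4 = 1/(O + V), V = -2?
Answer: -315/8 ≈ -39.375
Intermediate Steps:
o(O) = 4/(-2 + O) (o(O) = 4/(O - 2) = 4/(-2 + O))
a(L, x) = (2 + x)/(2*L) (a(L, x) = (2 + x)/((2*L)) = (2 + x)*(1/(2*L)) = (2 + x)/(2*L))
a(o(-1)*3, 5)*(15 + 30) = ((2 + 5)/(2*(((4/(-2 - 1))*3))))*(15 + 30) = ((½)*7/((4/(-3))*3))*45 = ((½)*7/((4*(-⅓))*3))*45 = ((½)*7/(-4/3*3))*45 = ((½)*7/(-4))*45 = ((½)*(-¼)*7)*45 = -7/8*45 = -315/8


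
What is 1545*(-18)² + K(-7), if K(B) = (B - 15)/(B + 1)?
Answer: 1501751/3 ≈ 5.0058e+5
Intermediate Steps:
K(B) = (-15 + B)/(1 + B)
1545*(-18)² + K(-7) = 1545*(-18)² + (-15 - 7)/(1 - 7) = 1545*324 - 22/(-6) = 500580 - ⅙*(-22) = 500580 + 11/3 = 1501751/3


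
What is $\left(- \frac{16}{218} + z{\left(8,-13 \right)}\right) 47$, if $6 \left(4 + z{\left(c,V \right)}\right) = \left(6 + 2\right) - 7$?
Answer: $- \frac{120085}{654} \approx -183.62$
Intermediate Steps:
$z{\left(c,V \right)} = - \frac{23}{6}$ ($z{\left(c,V \right)} = -4 + \frac{\left(6 + 2\right) - 7}{6} = -4 + \frac{8 - 7}{6} = -4 + \frac{1}{6} \cdot 1 = -4 + \frac{1}{6} = - \frac{23}{6}$)
$\left(- \frac{16}{218} + z{\left(8,-13 \right)}\right) 47 = \left(- \frac{16}{218} - \frac{23}{6}\right) 47 = \left(\left(-16\right) \frac{1}{218} - \frac{23}{6}\right) 47 = \left(- \frac{8}{109} - \frac{23}{6}\right) 47 = \left(- \frac{2555}{654}\right) 47 = - \frac{120085}{654}$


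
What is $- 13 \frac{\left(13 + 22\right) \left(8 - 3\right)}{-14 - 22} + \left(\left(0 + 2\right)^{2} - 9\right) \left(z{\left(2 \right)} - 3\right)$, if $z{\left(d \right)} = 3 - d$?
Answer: $\frac{2635}{36} \approx 73.194$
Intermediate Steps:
$- 13 \frac{\left(13 + 22\right) \left(8 - 3\right)}{-14 - 22} + \left(\left(0 + 2\right)^{2} - 9\right) \left(z{\left(2 \right)} - 3\right) = - 13 \frac{\left(13 + 22\right) \left(8 - 3\right)}{-14 - 22} + \left(\left(0 + 2\right)^{2} - 9\right) \left(\left(3 - 2\right) - 3\right) = - 13 \frac{35 \cdot 5}{-14 - 22} + \left(2^{2} - 9\right) \left(\left(3 - 2\right) - 3\right) = - 13 \frac{175}{-36} + \left(4 - 9\right) \left(1 - 3\right) = - 13 \cdot 175 \left(- \frac{1}{36}\right) - -10 = \left(-13\right) \left(- \frac{175}{36}\right) + 10 = \frac{2275}{36} + 10 = \frac{2635}{36}$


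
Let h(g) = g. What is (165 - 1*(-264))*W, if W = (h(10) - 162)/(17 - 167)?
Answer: 10868/25 ≈ 434.72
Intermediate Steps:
W = 76/75 (W = (10 - 162)/(17 - 167) = -152/(-150) = -152*(-1/150) = 76/75 ≈ 1.0133)
(165 - 1*(-264))*W = (165 - 1*(-264))*(76/75) = (165 + 264)*(76/75) = 429*(76/75) = 10868/25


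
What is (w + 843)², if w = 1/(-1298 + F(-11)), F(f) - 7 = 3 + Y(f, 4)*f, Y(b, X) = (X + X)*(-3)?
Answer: 745167759361/1048576 ≈ 7.1065e+5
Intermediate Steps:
Y(b, X) = -6*X (Y(b, X) = (2*X)*(-3) = -6*X)
F(f) = 10 - 24*f (F(f) = 7 + (3 + (-6*4)*f) = 7 + (3 - 24*f) = 10 - 24*f)
w = -1/1024 (w = 1/(-1298 + (10 - 24*(-11))) = 1/(-1298 + (10 + 264)) = 1/(-1298 + 274) = 1/(-1024) = -1/1024 ≈ -0.00097656)
(w + 843)² = (-1/1024 + 843)² = (863231/1024)² = 745167759361/1048576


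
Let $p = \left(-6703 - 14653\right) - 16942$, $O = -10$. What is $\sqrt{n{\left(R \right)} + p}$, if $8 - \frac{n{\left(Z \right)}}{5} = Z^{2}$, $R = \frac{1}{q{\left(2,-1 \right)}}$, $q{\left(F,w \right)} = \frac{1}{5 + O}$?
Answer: $i \sqrt{38383} \approx 195.92 i$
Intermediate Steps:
$q{\left(F,w \right)} = - \frac{1}{5}$ ($q{\left(F,w \right)} = \frac{1}{5 - 10} = \frac{1}{-5} = - \frac{1}{5}$)
$R = -5$ ($R = \frac{1}{- \frac{1}{5}} = -5$)
$p = -38298$ ($p = -21356 - 16942 = -38298$)
$n{\left(Z \right)} = 40 - 5 Z^{2}$
$\sqrt{n{\left(R \right)} + p} = \sqrt{\left(40 - 5 \left(-5\right)^{2}\right) - 38298} = \sqrt{\left(40 - 125\right) - 38298} = \sqrt{-85 - 38298} = \sqrt{-38383} = i \sqrt{38383}$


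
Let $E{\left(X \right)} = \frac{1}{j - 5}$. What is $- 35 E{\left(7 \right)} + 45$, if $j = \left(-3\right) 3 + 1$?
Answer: $\frac{620}{13} \approx 47.692$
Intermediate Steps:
$j = -8$ ($j = -9 + 1 = -8$)
$E{\left(X \right)} = - \frac{1}{13}$ ($E{\left(X \right)} = \frac{1}{-8 - 5} = \frac{1}{-13} = - \frac{1}{13}$)
$- 35 E{\left(7 \right)} + 45 = \left(-35\right) \left(- \frac{1}{13}\right) + 45 = \frac{35}{13} + 45 = \frac{620}{13}$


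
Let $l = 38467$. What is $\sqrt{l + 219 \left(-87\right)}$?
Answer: $\sqrt{19414} \approx 139.33$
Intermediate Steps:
$\sqrt{l + 219 \left(-87\right)} = \sqrt{38467 + 219 \left(-87\right)} = \sqrt{38467 - 19053} = \sqrt{19414}$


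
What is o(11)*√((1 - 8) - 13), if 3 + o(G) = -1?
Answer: -8*I*√5 ≈ -17.889*I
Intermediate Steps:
o(G) = -4 (o(G) = -3 - 1 = -4)
o(11)*√((1 - 8) - 13) = -4*√((1 - 8) - 13) = -4*√(-7 - 13) = -8*I*√5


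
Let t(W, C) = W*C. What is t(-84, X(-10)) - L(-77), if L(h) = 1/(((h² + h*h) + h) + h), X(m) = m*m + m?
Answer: -88482241/11704 ≈ -7560.0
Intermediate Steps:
X(m) = m + m² (X(m) = m² + m = m + m²)
t(W, C) = C*W
L(h) = 1/(2*h + 2*h²) (L(h) = 1/(((h² + h²) + h) + h) = 1/((2*h² + h) + h) = 1/((h + 2*h²) + h) = 1/(2*h + 2*h²))
t(-84, X(-10)) - L(-77) = -10*(1 - 10)*(-84) - 1/(2*(-77)*(1 - 77)) = -10*(-9)*(-84) - (-1)/(2*77*(-76)) = 90*(-84) - (-1)*(-1)/(2*77*76) = -7560 - 1*1/11704 = -7560 - 1/11704 = -88482241/11704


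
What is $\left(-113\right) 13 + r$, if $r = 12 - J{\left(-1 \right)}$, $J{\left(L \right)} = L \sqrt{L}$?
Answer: $-1457 + i \approx -1457.0 + 1.0 i$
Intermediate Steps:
$J{\left(L \right)} = L^{\frac{3}{2}}$
$r = 12 + i$ ($r = 12 - \left(-1\right)^{\frac{3}{2}} = 12 - - i = 12 + i \approx 12.0 + 1.0 i$)
$\left(-113\right) 13 + r = \left(-113\right) 13 + \left(12 + i\right) = -1469 + \left(12 + i\right) = -1457 + i$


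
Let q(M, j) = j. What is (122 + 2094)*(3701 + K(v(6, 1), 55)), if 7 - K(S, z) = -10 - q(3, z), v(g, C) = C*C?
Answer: 8360968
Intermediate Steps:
v(g, C) = C**2
K(S, z) = 17 + z (K(S, z) = 7 - (-10 - z) = 7 + (10 + z) = 17 + z)
(122 + 2094)*(3701 + K(v(6, 1), 55)) = (122 + 2094)*(3701 + (17 + 55)) = 2216*(3701 + 72) = 2216*3773 = 8360968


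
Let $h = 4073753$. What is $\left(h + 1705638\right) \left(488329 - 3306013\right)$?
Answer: $-16284497550444$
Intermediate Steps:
$\left(h + 1705638\right) \left(488329 - 3306013\right) = \left(4073753 + 1705638\right) \left(488329 - 3306013\right) = 5779391 \left(-2817684\right) = -16284497550444$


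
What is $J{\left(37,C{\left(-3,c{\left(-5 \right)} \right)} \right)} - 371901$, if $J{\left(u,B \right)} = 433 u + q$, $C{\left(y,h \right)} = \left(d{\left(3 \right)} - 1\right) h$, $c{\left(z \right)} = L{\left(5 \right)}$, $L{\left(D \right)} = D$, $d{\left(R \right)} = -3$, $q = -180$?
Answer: $-356060$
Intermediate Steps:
$c{\left(z \right)} = 5$
$C{\left(y,h \right)} = - 4 h$ ($C{\left(y,h \right)} = \left(-3 - 1\right) h = - 4 h$)
$J{\left(u,B \right)} = -180 + 433 u$ ($J{\left(u,B \right)} = 433 u - 180 = -180 + 433 u$)
$J{\left(37,C{\left(-3,c{\left(-5 \right)} \right)} \right)} - 371901 = \left(-180 + 433 \cdot 37\right) - 371901 = \left(-180 + 16021\right) - 371901 = 15841 - 371901 = -356060$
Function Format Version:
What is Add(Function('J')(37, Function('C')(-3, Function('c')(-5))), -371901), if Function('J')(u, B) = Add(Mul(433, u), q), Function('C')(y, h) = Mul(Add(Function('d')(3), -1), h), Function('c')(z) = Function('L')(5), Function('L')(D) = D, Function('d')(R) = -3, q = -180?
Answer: -356060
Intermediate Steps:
Function('c')(z) = 5
Function('C')(y, h) = Mul(-4, h) (Function('C')(y, h) = Mul(Add(-3, -1), h) = Mul(-4, h))
Function('J')(u, B) = Add(-180, Mul(433, u)) (Function('J')(u, B) = Add(Mul(433, u), -180) = Add(-180, Mul(433, u)))
Add(Function('J')(37, Function('C')(-3, Function('c')(-5))), -371901) = Add(Add(-180, Mul(433, 37)), -371901) = Add(Add(-180, 16021), -371901) = Add(15841, -371901) = -356060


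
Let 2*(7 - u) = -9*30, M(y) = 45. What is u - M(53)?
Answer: 97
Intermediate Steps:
u = 142 (u = 7 - (-9)*30/2 = 7 - ½*(-270) = 7 + 135 = 142)
u - M(53) = 142 - 1*45 = 142 - 45 = 97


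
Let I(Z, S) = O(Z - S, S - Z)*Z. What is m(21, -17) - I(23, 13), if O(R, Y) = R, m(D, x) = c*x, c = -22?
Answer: 144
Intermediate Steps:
m(D, x) = -22*x
I(Z, S) = Z*(Z - S) (I(Z, S) = (Z - S)*Z = Z*(Z - S))
m(21, -17) - I(23, 13) = -22*(-17) - 23*(23 - 1*13) = 374 - 23*(23 - 13) = 374 - 23*10 = 374 - 1*230 = 374 - 230 = 144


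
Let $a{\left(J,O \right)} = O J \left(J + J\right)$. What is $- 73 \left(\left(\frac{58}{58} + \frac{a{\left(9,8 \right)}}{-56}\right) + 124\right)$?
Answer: $- \frac{52049}{7} \approx -7435.6$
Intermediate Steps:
$a{\left(J,O \right)} = 2 O J^{2}$ ($a{\left(J,O \right)} = J O 2 J = 2 O J^{2}$)
$- 73 \left(\left(\frac{58}{58} + \frac{a{\left(9,8 \right)}}{-56}\right) + 124\right) = - 73 \left(\left(\frac{58}{58} + \frac{2 \cdot 8 \cdot 9^{2}}{-56}\right) + 124\right) = - 73 \left(\left(58 \cdot \frac{1}{58} + 2 \cdot 8 \cdot 81 \left(- \frac{1}{56}\right)\right) + 124\right) = - 73 \left(\left(1 + 1296 \left(- \frac{1}{56}\right)\right) + 124\right) = - 73 \left(\left(1 - \frac{162}{7}\right) + 124\right) = - 73 \left(- \frac{155}{7} + 124\right) = \left(-73\right) \frac{713}{7} = - \frac{52049}{7}$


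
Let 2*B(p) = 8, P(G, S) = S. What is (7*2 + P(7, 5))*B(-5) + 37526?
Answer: 37602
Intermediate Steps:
B(p) = 4 (B(p) = (½)*8 = 4)
(7*2 + P(7, 5))*B(-5) + 37526 = (7*2 + 5)*4 + 37526 = (14 + 5)*4 + 37526 = 19*4 + 37526 = 76 + 37526 = 37602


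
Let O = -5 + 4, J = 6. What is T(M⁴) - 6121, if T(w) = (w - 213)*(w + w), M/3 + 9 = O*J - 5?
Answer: 335917679033879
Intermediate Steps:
O = -1
M = -60 (M = -27 + 3*(-1*6 - 5) = -27 + 3*(-6 - 5) = -27 + 3*(-11) = -27 - 33 = -60)
T(w) = 2*w*(-213 + w) (T(w) = (-213 + w)*(2*w) = 2*w*(-213 + w))
T(M⁴) - 6121 = 2*(-60)⁴*(-213 + (-60)⁴) - 6121 = 2*12960000*(-213 + 12960000) - 6121 = 2*12960000*12959787 - 6121 = 335917679040000 - 6121 = 335917679033879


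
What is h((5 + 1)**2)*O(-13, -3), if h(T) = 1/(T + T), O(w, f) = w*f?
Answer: 13/24 ≈ 0.54167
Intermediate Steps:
O(w, f) = f*w
h(T) = 1/(2*T)
h((5 + 1)**2)*O(-13, -3) = (1/(2*((5 + 1)**2)))*(-3*(-13)) = (1/(2*(6**2)))*39 = ((1/2)/36)*39 = ((1/2)*(1/36))*39 = (1/72)*39 = 13/24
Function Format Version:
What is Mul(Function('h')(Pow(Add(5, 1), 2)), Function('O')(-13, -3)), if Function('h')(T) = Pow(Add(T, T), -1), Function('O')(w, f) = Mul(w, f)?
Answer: Rational(13, 24) ≈ 0.54167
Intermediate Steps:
Function('O')(w, f) = Mul(f, w)
Function('h')(T) = Mul(Rational(1, 2), Pow(T, -1)) (Function('h')(T) = Pow(Mul(2, T), -1) = Mul(Rational(1, 2), Pow(T, -1)))
Mul(Function('h')(Pow(Add(5, 1), 2)), Function('O')(-13, -3)) = Mul(Mul(Rational(1, 2), Pow(Pow(Add(5, 1), 2), -1)), Mul(-3, -13)) = Mul(Mul(Rational(1, 2), Pow(Pow(6, 2), -1)), 39) = Mul(Mul(Rational(1, 2), Pow(36, -1)), 39) = Mul(Mul(Rational(1, 2), Rational(1, 36)), 39) = Mul(Rational(1, 72), 39) = Rational(13, 24)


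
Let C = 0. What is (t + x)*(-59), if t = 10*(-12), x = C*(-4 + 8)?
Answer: 7080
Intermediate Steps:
x = 0 (x = 0*(-4 + 8) = 0*4 = 0)
t = -120
(t + x)*(-59) = (-120 + 0)*(-59) = -120*(-59) = 7080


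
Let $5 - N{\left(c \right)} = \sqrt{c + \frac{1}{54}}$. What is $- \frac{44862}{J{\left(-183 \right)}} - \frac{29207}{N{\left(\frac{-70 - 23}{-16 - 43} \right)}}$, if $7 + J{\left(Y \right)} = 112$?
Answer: $- \frac{17399467676}{2609915} - \frac{87621 \sqrt{1798674}}{74569} \approx -8242.6$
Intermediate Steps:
$J{\left(Y \right)} = 105$ ($J{\left(Y \right)} = -7 + 112 = 105$)
$N{\left(c \right)} = 5 - \sqrt{\frac{1}{54} + c}$ ($N{\left(c \right)} = 5 - \sqrt{c + \frac{1}{54}} = 5 - \sqrt{\frac{1}{54} + c}$)
$- \frac{44862}{J{\left(-183 \right)}} - \frac{29207}{N{\left(\frac{-70 - 23}{-16 - 43} \right)}} = - \frac{44862}{105} - \frac{29207}{5 - \frac{\sqrt{6 + 324 \frac{-70 - 23}{-16 - 43}}}{18}} = \left(-44862\right) \frac{1}{105} - \frac{29207}{5 - \frac{\sqrt{6 + 324 \left(- \frac{93}{-59}\right)}}{18}} = - \frac{14954}{35} - \frac{29207}{5 - \frac{\sqrt{6 + 324 \left(\left(-93\right) \left(- \frac{1}{59}\right)\right)}}{18}} = - \frac{14954}{35} - \frac{29207}{5 - \frac{\sqrt{6 + 324 \cdot \frac{93}{59}}}{18}} = - \frac{14954}{35} - \frac{29207}{5 - \frac{\sqrt{6 + \frac{30132}{59}}}{18}} = - \frac{14954}{35} - \frac{29207}{5 - \frac{\sqrt{\frac{30486}{59}}}{18}} = - \frac{14954}{35} - \frac{29207}{5 - \frac{\frac{1}{59} \sqrt{1798674}}{18}} = - \frac{14954}{35} - \frac{29207}{5 - \frac{\sqrt{1798674}}{1062}}$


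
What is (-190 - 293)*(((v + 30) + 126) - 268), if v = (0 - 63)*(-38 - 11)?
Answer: -1436925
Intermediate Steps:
v = 3087 (v = -63*(-49) = 3087)
(-190 - 293)*(((v + 30) + 126) - 268) = (-190 - 293)*(((3087 + 30) + 126) - 268) = -483*((3117 + 126) - 268) = -483*(3243 - 268) = -483*2975 = -1436925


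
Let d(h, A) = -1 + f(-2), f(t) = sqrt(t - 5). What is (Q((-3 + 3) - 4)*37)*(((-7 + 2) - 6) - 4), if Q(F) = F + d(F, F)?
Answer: 2775 - 555*I*sqrt(7) ≈ 2775.0 - 1468.4*I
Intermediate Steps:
f(t) = sqrt(-5 + t)
d(h, A) = -1 + I*sqrt(7) (d(h, A) = -1 + sqrt(-5 - 2) = -1 + sqrt(-7) = -1 + I*sqrt(7))
Q(F) = -1 + F + I*sqrt(7) (Q(F) = F + (-1 + I*sqrt(7)) = -1 + F + I*sqrt(7))
(Q((-3 + 3) - 4)*37)*(((-7 + 2) - 6) - 4) = ((-1 + ((-3 + 3) - 4) + I*sqrt(7))*37)*(((-7 + 2) - 6) - 4) = ((-1 + (0 - 4) + I*sqrt(7))*37)*((-5 - 6) - 4) = ((-1 - 4 + I*sqrt(7))*37)*(-11 - 4) = ((-5 + I*sqrt(7))*37)*(-15) = (-185 + 37*I*sqrt(7))*(-15) = 2775 - 555*I*sqrt(7)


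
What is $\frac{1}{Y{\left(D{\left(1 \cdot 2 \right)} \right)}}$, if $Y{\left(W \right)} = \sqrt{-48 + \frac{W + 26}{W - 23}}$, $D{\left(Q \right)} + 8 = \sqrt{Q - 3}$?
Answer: $\frac{\sqrt{962}}{\sqrt{-46733 - 49 i}} \approx 7.5217 \cdot 10^{-5} + 0.14347 i$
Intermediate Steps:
$D{\left(Q \right)} = -8 + \sqrt{-3 + Q}$ ($D{\left(Q \right)} = -8 + \sqrt{Q - 3} = -8 + \sqrt{-3 + Q}$)
$Y{\left(W \right)} = \sqrt{-48 + \frac{26 + W}{-23 + W}}$
$\frac{1}{Y{\left(D{\left(1 \cdot 2 \right)} \right)}} = \frac{1}{\sqrt{\frac{1130 - 47 \left(-8 + \sqrt{-3 + 1 \cdot 2}\right)}{-23 - \left(8 - \sqrt{-3 + 1 \cdot 2}\right)}}} = \frac{1}{\sqrt{\frac{1130 - 47 \left(-8 + \sqrt{-3 + 2}\right)}{-23 - \left(8 - \sqrt{-3 + 2}\right)}}} = \frac{1}{\sqrt{\frac{1130 - 47 \left(-8 + \sqrt{-1}\right)}{-23 - \left(8 - \sqrt{-1}\right)}}} = \frac{1}{\sqrt{\frac{1130 - 47 \left(-8 + i\right)}{-23 - \left(8 - i\right)}}} = \frac{1}{\sqrt{\frac{1130 + \left(376 - 47 i\right)}{-31 + i}}} = \frac{1}{\sqrt{\frac{-31 - i}{962} \left(1506 - 47 i\right)}} = \frac{1}{\sqrt{\frac{\left(-31 - i\right) \left(1506 - 47 i\right)}{962}}} = \frac{1}{\frac{1}{962} \sqrt{962} \sqrt{\left(-31 - i\right) \left(1506 - 47 i\right)}} = \frac{\sqrt{962}}{\sqrt{\left(-31 - i\right) \left(1506 - 47 i\right)}}$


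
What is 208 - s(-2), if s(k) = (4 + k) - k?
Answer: 204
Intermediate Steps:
s(k) = 4
208 - s(-2) = 208 - 1*4 = 208 - 4 = 204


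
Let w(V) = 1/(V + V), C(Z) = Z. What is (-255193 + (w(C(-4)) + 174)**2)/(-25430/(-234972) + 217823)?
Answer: -845750638953/818917302176 ≈ -1.0328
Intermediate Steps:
w(V) = 1/(2*V)
(-255193 + (w(C(-4)) + 174)**2)/(-25430/(-234972) + 217823) = (-255193 + ((1/2)/(-4) + 174)**2)/(-25430/(-234972) + 217823) = (-255193 + ((1/2)*(-1/4) + 174)**2)/(-25430*(-1/234972) + 217823) = (-255193 + (-1/8 + 174)**2)/(12715/117486 + 217823) = (-255193 + (1391/8)**2)/(25591165693/117486) = (-255193 + 1934881/64)*(117486/25591165693) = -14397471/64*117486/25591165693 = -845750638953/818917302176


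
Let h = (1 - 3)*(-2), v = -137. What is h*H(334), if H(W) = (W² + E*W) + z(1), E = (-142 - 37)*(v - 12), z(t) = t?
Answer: 36078684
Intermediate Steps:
E = 26671 (E = (-142 - 37)*(-137 - 12) = -179*(-149) = 26671)
H(W) = 1 + W² + 26671*W (H(W) = (W² + 26671*W) + 1 = 1 + W² + 26671*W)
h = 4 (h = -2*(-2) = 4)
h*H(334) = 4*(1 + 334² + 26671*334) = 4*(1 + 111556 + 8908114) = 4*9019671 = 36078684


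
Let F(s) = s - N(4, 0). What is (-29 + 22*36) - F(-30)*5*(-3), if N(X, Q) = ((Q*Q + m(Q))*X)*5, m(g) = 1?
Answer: 13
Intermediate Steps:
N(X, Q) = 5*X*(1 + Q²) (N(X, Q) = ((Q*Q + 1)*X)*5 = ((Q² + 1)*X)*5 = ((1 + Q²)*X)*5 = (X*(1 + Q²))*5 = 5*X*(1 + Q²))
F(s) = -20 + s (F(s) = s - 5*4*(1 + 0²) = s - 5*4*(1 + 0) = s - 5*4 = s - 1*20 = s - 20 = -20 + s)
(-29 + 22*36) - F(-30)*5*(-3) = (-29 + 22*36) - (-20 - 30)*5*(-3) = (-29 + 792) - (-50)*(-15) = 763 - 1*750 = 763 - 750 = 13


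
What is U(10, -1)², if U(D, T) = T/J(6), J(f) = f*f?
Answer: 1/1296 ≈ 0.00077160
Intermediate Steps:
J(f) = f²
U(D, T) = T/36 (U(D, T) = T/(6²) = T/36)
U(10, -1)² = ((1/36)*(-1))² = (-1/36)² = 1/1296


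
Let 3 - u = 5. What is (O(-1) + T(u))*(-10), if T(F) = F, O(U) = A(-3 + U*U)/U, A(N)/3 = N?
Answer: -40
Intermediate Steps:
u = -2 (u = 3 - 1*5 = 3 - 5 = -2)
A(N) = 3*N
O(U) = (-9 + 3*U²)/U (O(U) = (3*(-3 + U*U))/U = (3*(-3 + U²))/U = (-9 + 3*U²)/U)
(O(-1) + T(u))*(-10) = ((-9/(-1) + 3*(-1)) - 2)*(-10) = ((-9*(-1) - 3) - 2)*(-10) = ((9 - 3) - 2)*(-10) = (6 - 2)*(-10) = 4*(-10) = -40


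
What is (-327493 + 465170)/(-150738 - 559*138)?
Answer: -137677/227880 ≈ -0.60416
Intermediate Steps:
(-327493 + 465170)/(-150738 - 559*138) = 137677/(-150738 - 77142) = 137677/(-227880) = 137677*(-1/227880) = -137677/227880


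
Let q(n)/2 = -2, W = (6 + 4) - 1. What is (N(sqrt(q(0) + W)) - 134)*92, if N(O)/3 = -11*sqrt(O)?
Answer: -12328 - 3036*5**(1/4) ≈ -16868.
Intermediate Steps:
W = 9 (W = 10 - 1 = 9)
q(n) = -4 (q(n) = 2*(-2) = -4)
N(O) = -33*sqrt(O) (N(O) = 3*(-11*sqrt(O)) = -33*sqrt(O))
(N(sqrt(q(0) + W)) - 134)*92 = (-33*(-4 + 9)**(1/4) - 134)*92 = (-33*5**(1/4) - 134)*92 = (-134 - 33*5**(1/4))*92 = -12328 - 3036*5**(1/4)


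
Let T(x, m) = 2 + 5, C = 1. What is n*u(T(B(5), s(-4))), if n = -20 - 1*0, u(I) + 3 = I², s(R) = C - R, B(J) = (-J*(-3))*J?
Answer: -920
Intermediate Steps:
B(J) = 3*J² (B(J) = (3*J)*J = 3*J²)
s(R) = 1 - R
T(x, m) = 7
u(I) = -3 + I²
n = -20 (n = -20 + 0 = -20)
n*u(T(B(5), s(-4))) = -20*(-3 + 7²) = -20*(-3 + 49) = -20*46 = -920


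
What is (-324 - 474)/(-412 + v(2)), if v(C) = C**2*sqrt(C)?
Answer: 41097/21214 + 399*sqrt(2)/21214 ≈ 1.9639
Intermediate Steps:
v(C) = C**(5/2)
(-324 - 474)/(-412 + v(2)) = (-324 - 474)/(-412 + 2**(5/2)) = -798/(-412 + 4*sqrt(2))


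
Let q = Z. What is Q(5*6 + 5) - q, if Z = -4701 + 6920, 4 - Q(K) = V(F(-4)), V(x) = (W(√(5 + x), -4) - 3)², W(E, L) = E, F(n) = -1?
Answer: -2216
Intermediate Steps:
V(x) = (-3 + √(5 + x))² (V(x) = (√(5 + x) - 3)² = (-3 + √(5 + x))²)
Q(K) = 3 (Q(K) = 4 - (-3 + √(5 - 1))² = 4 - (-3 + √4)² = 4 - (-3 + 2)² = 4 - 1*(-1)² = 4 - 1*1 = 4 - 1 = 3)
Z = 2219
q = 2219
Q(5*6 + 5) - q = 3 - 1*2219 = 3 - 2219 = -2216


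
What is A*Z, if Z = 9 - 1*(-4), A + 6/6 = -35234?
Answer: -458055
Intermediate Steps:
A = -35235 (A = -1 - 35234 = -35235)
Z = 13 (Z = 9 + 4 = 13)
A*Z = -35235*13 = -458055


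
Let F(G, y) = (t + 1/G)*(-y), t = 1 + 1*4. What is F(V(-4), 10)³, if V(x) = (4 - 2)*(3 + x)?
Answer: -91125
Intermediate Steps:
V(x) = 6 + 2*x (V(x) = 2*(3 + x) = 6 + 2*x)
t = 5 (t = 1 + 4 = 5)
F(G, y) = -y*(5 + 1/G) (F(G, y) = (5 + 1/G)*(-y) = -y*(5 + 1/G))
F(V(-4), 10)³ = (-5*10 - 1*10/(6 + 2*(-4)))³ = (-50 - 1*10/(6 - 8))³ = (-50 - 1*10/(-2))³ = (-50 - 1*10*(-½))³ = (-50 + 5)³ = (-45)³ = -91125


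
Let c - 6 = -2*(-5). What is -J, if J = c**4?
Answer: -65536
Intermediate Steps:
c = 16 (c = 6 - 2*(-5) = 6 + 10 = 16)
J = 65536 (J = 16**4 = 65536)
-J = -1*65536 = -65536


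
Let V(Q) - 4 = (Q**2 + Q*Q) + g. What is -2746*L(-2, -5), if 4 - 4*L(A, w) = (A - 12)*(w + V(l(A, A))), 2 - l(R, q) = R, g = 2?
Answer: -319909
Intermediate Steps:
l(R, q) = 2 - R
V(Q) = 6 + 2*Q**2 (V(Q) = 4 + ((Q**2 + Q*Q) + 2) = 4 + ((Q**2 + Q**2) + 2) = 4 + (2*Q**2 + 2) = 4 + (2 + 2*Q**2) = 6 + 2*Q**2)
L(A, w) = 1 - (-12 + A)*(6 + w + 2*(2 - A)**2)/4 (L(A, w) = 1 - (A - 12)*(w + (6 + 2*(2 - A)**2))/4 = 1 - (-12 + A)*(6 + w + 2*(2 - A)**2)/4)
-2746*L(-2, -5) = -2746*(43 + 3*(-5) + 8*(-2)**2 - 55/2*(-2) - 1/2*(-2)**3 - 1/4*(-2)*(-5)) = -2746*(43 - 15 + 8*4 + 55 - 1/2*(-8) - 5/2) = -2746*(43 - 15 + 32 + 55 + 4 - 5/2) = -2746*233/2 = -319909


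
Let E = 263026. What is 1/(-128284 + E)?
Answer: 1/134742 ≈ 7.4216e-6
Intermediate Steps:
1/(-128284 + E) = 1/(-128284 + 263026) = 1/134742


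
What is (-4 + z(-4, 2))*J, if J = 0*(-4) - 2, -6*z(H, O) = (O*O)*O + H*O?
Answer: 8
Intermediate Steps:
z(H, O) = -O³/6 - H*O/6 (z(H, O) = -((O*O)*O + H*O)/6 = -(O²*O + H*O)/6 = -(O³ + H*O)/6 = -O³/6 - H*O/6)
J = -2 (J = 0 - 2 = -2)
(-4 + z(-4, 2))*J = (-4 - ⅙*2*(-4 + 2²))*(-2) = (-4 - ⅙*2*(-4 + 4))*(-2) = (-4 - ⅙*2*0)*(-2) = (-4 + 0)*(-2) = -4*(-2) = 8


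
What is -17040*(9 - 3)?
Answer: -102240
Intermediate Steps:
-17040*(9 - 3) = -17040*6 = -2130*48 = -102240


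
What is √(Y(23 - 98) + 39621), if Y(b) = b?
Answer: 39*√26 ≈ 198.86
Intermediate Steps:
√(Y(23 - 98) + 39621) = √((23 - 98) + 39621) = √(-75 + 39621) = √39546 = 39*√26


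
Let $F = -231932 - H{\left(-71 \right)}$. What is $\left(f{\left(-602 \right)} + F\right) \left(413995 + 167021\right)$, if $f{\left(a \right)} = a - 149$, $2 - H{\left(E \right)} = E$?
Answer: $-135234960096$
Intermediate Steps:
$H{\left(E \right)} = 2 - E$
$f{\left(a \right)} = -149 + a$
$F = -232005$ ($F = -231932 - \left(2 - -71\right) = -231932 - \left(2 + 71\right) = -231932 - 73 = -232005$)
$\left(f{\left(-602 \right)} + F\right) \left(413995 + 167021\right) = \left(\left(-149 - 602\right) - 232005\right) \left(413995 + 167021\right) = \left(-751 - 232005\right) 581016 = \left(-232756\right) 581016 = -135234960096$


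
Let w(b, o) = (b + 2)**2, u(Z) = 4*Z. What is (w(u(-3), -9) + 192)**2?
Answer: 85264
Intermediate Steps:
w(b, o) = (2 + b)**2
(w(u(-3), -9) + 192)**2 = ((2 + 4*(-3))**2 + 192)**2 = ((2 - 12)**2 + 192)**2 = ((-10)**2 + 192)**2 = (100 + 192)**2 = 292**2 = 85264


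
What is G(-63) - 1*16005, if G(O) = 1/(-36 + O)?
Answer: -1584496/99 ≈ -16005.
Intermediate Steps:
G(-63) - 1*16005 = 1/(-36 - 63) - 1*16005 = 1/(-99) - 16005 = -1/99 - 16005 = -1584496/99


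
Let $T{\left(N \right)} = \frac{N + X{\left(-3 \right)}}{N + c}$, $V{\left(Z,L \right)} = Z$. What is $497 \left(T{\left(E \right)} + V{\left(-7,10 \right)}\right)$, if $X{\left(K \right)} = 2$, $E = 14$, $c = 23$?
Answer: $- \frac{120771}{37} \approx -3264.1$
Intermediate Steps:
$T{\left(N \right)} = \frac{2 + N}{23 + N}$ ($T{\left(N \right)} = \frac{N + 2}{N + 23} = \frac{2 + N}{23 + N}$)
$497 \left(T{\left(E \right)} + V{\left(-7,10 \right)}\right) = 497 \left(\frac{2 + 14}{23 + 14} - 7\right) = 497 \left(\frac{1}{37} \cdot 16 - 7\right) = 497 \left(\frac{16}{37} - 7\right) = 497 \left(- \frac{243}{37}\right) = - \frac{120771}{37}$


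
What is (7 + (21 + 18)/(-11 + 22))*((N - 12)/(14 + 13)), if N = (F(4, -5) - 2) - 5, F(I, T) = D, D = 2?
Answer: -1972/297 ≈ -6.6397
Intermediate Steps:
F(I, T) = 2
N = -5 (N = (2 - 2) - 5 = 0 - 5 = -5)
(7 + (21 + 18)/(-11 + 22))*((N - 12)/(14 + 13)) = (7 + (21 + 18)/(-11 + 22))*((-5 - 12)/(14 + 13)) = (7 + 39/11)*(-17/27) = (116/11)*(-17/27) = -1972/297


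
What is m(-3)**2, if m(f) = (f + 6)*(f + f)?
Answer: 324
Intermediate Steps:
m(f) = 2*f*(6 + f) (m(f) = (6 + f)*(2*f) = 2*f*(6 + f))
m(-3)**2 = (2*(-3)*(6 - 3))**2 = (2*(-3)*3)**2 = (-18)**2 = 324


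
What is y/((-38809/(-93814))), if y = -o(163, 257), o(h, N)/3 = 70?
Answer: -19700940/38809 ≈ -507.64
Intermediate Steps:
o(h, N) = 210 (o(h, N) = 3*70 = 210)
y = -210 (y = -1*210 = -210)
y/((-38809/(-93814))) = -210/((-38809/(-93814))) = -210/((-38809*(-1/93814))) = -210/38809/93814 = -210*93814/38809 = -19700940/38809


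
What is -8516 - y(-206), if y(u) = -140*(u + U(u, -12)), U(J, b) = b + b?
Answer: -40716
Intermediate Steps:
U(J, b) = 2*b
y(u) = 3360 - 140*u (y(u) = -140*(u + 2*(-12)) = -140*(u - 24) = -140*(-24 + u) = 3360 - 140*u)
-8516 - y(-206) = -8516 - (3360 - 140*(-206)) = -8516 - (3360 + 28840) = -8516 - 1*32200 = -8516 - 32200 = -40716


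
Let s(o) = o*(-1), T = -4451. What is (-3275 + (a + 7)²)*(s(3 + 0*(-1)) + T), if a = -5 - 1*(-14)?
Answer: 13446626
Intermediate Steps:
a = 9 (a = -5 + 14 = 9)
s(o) = -o
(-3275 + (a + 7)²)*(s(3 + 0*(-1)) + T) = (-3275 + (9 + 7)²)*(-(3 + 0*(-1)) - 4451) = (-3275 + 16²)*(-(3 + 0) - 4451) = (-3275 + 256)*(-1*3 - 4451) = -3019*(-3 - 4451) = -3019*(-4454) = 13446626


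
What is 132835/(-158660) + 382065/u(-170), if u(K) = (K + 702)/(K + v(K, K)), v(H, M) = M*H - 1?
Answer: 43537672202897/2110178 ≈ 2.0632e+7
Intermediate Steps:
v(H, M) = -1 + H*M (v(H, M) = H*M - 1 = -1 + H*M)
u(K) = (702 + K)/(-1 + K + K²) (u(K) = (K + 702)/(K + (-1 + K*K)) = (702 + K)/(K + (-1 + K²)) = (702 + K)/(-1 + K + K²))
132835/(-158660) + 382065/u(-170) = 132835/(-158660) + 382065/(((702 - 170)/(-1 - 170 + (-170)²))) = 132835*(-1/158660) + 382065/((532/(-1 - 170 + 28900))) = -26567/31732 + 382065/((532/28729)) = -26567/31732 + 382065/(((1/28729)*532)) = -26567/31732 + 382065/(532/28729) = -26567/31732 + 382065*(28729/532) = -26567/31732 + 10976345385/532 = 43537672202897/2110178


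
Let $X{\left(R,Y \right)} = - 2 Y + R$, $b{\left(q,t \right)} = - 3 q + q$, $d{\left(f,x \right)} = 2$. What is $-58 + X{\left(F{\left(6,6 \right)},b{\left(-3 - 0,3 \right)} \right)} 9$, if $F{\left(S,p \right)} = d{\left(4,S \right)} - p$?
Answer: $-202$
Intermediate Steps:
$F{\left(S,p \right)} = 2 - p$
$b{\left(q,t \right)} = - 2 q$
$X{\left(R,Y \right)} = R - 2 Y$
$-58 + X{\left(F{\left(6,6 \right)},b{\left(-3 - 0,3 \right)} \right)} 9 = -58 + \left(\left(2 - 6\right) - 2 \left(- 2 \left(-3 - 0\right)\right)\right) 9 = -58 + \left(\left(2 - 6\right) - 2 \left(- 2 \left(-3 + 0\right)\right)\right) 9 = -58 + \left(-4 - 2 \left(\left(-2\right) \left(-3\right)\right)\right) 9 = -58 + \left(-4 - 12\right) 9 = -58 - 144 = -202$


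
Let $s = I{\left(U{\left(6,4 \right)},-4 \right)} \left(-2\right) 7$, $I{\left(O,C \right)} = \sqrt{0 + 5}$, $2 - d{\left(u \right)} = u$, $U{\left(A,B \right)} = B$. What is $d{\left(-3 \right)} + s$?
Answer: $5 - 14 \sqrt{5} \approx -26.305$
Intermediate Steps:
$d{\left(u \right)} = 2 - u$
$I{\left(O,C \right)} = \sqrt{5}$
$s = - 14 \sqrt{5}$ ($s = \sqrt{5} \left(-2\right) 7 = - 2 \sqrt{5} \cdot 7 = - 14 \sqrt{5} \approx -31.305$)
$d{\left(-3 \right)} + s = \left(2 - -3\right) - 14 \sqrt{5} = \left(2 + 3\right) - 14 \sqrt{5} = 5 - 14 \sqrt{5}$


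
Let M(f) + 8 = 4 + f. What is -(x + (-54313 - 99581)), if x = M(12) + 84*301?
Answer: 128602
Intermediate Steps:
M(f) = -4 + f (M(f) = -8 + (4 + f) = -4 + f)
x = 25292 (x = (-4 + 12) + 84*301 = 8 + 25284 = 25292)
-(x + (-54313 - 99581)) = -(25292 + (-54313 - 99581)) = -(25292 - 153894) = -1*(-128602) = 128602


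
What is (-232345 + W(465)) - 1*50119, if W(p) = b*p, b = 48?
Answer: -260144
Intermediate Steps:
W(p) = 48*p
(-232345 + W(465)) - 1*50119 = (-232345 + 48*465) - 1*50119 = (-232345 + 22320) - 50119 = -210025 - 50119 = -260144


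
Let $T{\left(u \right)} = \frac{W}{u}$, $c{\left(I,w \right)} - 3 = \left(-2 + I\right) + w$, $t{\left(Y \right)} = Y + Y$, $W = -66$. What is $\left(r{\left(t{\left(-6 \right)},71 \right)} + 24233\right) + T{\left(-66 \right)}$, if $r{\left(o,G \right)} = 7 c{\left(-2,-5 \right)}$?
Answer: $24192$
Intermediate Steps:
$t{\left(Y \right)} = 2 Y$
$c{\left(I,w \right)} = 1 + I + w$ ($c{\left(I,w \right)} = 3 + \left(\left(-2 + I\right) + w\right) = 3 + \left(-2 + I + w\right) = 1 + I + w$)
$T{\left(u \right)} = - \frac{66}{u}$
$r{\left(o,G \right)} = -42$ ($r{\left(o,G \right)} = 7 \left(1 - 2 - 5\right) = 7 \left(-6\right) = -42$)
$\left(r{\left(t{\left(-6 \right)},71 \right)} + 24233\right) + T{\left(-66 \right)} = \left(-42 + 24233\right) - \frac{66}{-66} = 24191 - -1 = 24191 + 1 = 24192$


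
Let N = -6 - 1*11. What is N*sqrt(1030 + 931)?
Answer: -17*sqrt(1961) ≈ -752.81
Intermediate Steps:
N = -17 (N = -6 - 11 = -17)
N*sqrt(1030 + 931) = -17*sqrt(1030 + 931) = -17*sqrt(1961)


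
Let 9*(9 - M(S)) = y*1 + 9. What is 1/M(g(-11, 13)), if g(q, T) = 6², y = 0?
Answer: ⅛ ≈ 0.12500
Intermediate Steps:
g(q, T) = 36
M(S) = 8 (M(S) = 9 - (0*1 + 9)/9 = 9 - (0 + 9)/9 = 9 - ⅑*9 = 9 - 1 = 8)
1/M(g(-11, 13)) = 1/8 = ⅛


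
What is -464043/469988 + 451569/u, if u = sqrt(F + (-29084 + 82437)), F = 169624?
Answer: -464043/469988 + 451569*sqrt(222977)/222977 ≈ 955.31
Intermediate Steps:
u = sqrt(222977) (u = sqrt(169624 + (-29084 + 82437)) = sqrt(169624 + 53353) = sqrt(222977) ≈ 472.20)
-464043/469988 + 451569/u = -464043/469988 + 451569/(sqrt(222977)) = -464043*1/469988 + 451569*(sqrt(222977)/222977) = -464043/469988 + 451569*sqrt(222977)/222977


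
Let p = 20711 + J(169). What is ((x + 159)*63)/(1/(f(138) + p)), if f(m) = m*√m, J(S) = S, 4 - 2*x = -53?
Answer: 246645000 + 1630125*√138 ≈ 2.6579e+8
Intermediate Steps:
x = 57/2 (x = 2 - ½*(-53) = 2 + 53/2 = 57/2 ≈ 28.500)
f(m) = m^(3/2)
p = 20880 (p = 20711 + 169 = 20880)
((x + 159)*63)/(1/(f(138) + p)) = ((57/2 + 159)*63)/(1/(138^(3/2) + 20880)) = ((375/2)*63)/(1/(138*√138 + 20880)) = 23625/(2*(1/(20880 + 138*√138))) = 23625*(20880 + 138*√138)/2 = 246645000 + 1630125*√138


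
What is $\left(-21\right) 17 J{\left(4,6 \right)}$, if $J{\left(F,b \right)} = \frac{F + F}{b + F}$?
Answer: $- \frac{1428}{5} \approx -285.6$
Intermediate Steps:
$J{\left(F,b \right)} = \frac{2 F}{F + b}$
$\left(-21\right) 17 J{\left(4,6 \right)} = \left(-21\right) 17 \cdot 2 \cdot 4 \frac{1}{4 + 6} = - 357 \cdot 2 \cdot 4 \cdot \frac{1}{10} = \left(-357\right) \frac{4}{5} = - \frac{1428}{5}$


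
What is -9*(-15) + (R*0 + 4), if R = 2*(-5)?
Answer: 139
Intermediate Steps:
R = -10
-9*(-15) + (R*0 + 4) = -9*(-15) + (-10*0 + 4) = 135 + (0 + 4) = 135 + 4 = 139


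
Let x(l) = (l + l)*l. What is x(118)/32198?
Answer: 13924/16099 ≈ 0.86490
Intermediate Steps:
x(l) = 2*l**2 (x(l) = (2*l)*l = 2*l**2)
x(118)/32198 = (2*118**2)/32198 = (2*13924)*(1/32198) = 27848*(1/32198) = 13924/16099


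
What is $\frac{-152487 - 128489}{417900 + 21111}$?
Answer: $- \frac{280976}{439011} \approx -0.64002$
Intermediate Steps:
$\frac{-152487 - 128489}{417900 + 21111} = - \frac{280976}{439011}$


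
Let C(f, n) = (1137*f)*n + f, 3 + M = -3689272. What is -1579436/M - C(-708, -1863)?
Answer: -5532830950561564/3689275 ≈ -1.4997e+9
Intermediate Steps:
M = -3689275 (M = -3 - 3689272 = -3689275)
C(f, n) = f + 1137*f*n (C(f, n) = 1137*f*n + f = f + 1137*f*n)
-1579436/M - C(-708, -1863) = -1579436/(-3689275) - (-708)*(1 + 1137*(-1863)) = -1579436*(-1/3689275) - (-708)*(1 - 2118231) = 1579436/3689275 - (-708)*(-2118230) = 1579436/3689275 - 1*1499706840 = 1579436/3689275 - 1499706840 = -5532830950561564/3689275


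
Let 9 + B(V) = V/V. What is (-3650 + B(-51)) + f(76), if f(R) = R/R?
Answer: -3657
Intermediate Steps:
f(R) = 1
B(V) = -8 (B(V) = -9 + V/V = -9 + 1 = -8)
(-3650 + B(-51)) + f(76) = (-3650 - 8) + 1 = -3658 + 1 = -3657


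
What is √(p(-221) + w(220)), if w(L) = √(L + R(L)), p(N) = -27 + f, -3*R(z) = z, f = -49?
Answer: √(-684 + 6*√330)/3 ≈ 7.9931*I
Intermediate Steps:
R(z) = -z/3
p(N) = -76 (p(N) = -27 - 49 = -76)
w(L) = √6*√L/3 (w(L) = √(L - L/3) = √(2*L/3) = √6*√L/3)
√(p(-221) + w(220)) = √(-76 + √6*√220/3) = √(-76 + √6*(2*√55)/3) = √(-76 + 2*√330/3)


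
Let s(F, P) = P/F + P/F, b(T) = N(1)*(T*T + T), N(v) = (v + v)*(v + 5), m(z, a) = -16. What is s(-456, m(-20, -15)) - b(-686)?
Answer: -321418436/57 ≈ -5.6389e+6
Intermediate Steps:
N(v) = 2*v*(5 + v) (N(v) = (2*v)*(5 + v) = 2*v*(5 + v))
b(T) = 12*T + 12*T² (b(T) = (2*1*(5 + 1))*(T*T + T) = (2*1*6)*(T² + T) = 12*(T + T²) = 12*T + 12*T²)
s(F, P) = 2*P/F
s(-456, m(-20, -15)) - b(-686) = 2*(-16)/(-456) - 12*(-686)*(1 - 686) = 2*(-16)*(-1/456) - 12*(-686)*(-685) = 4/57 - 1*5638920 = 4/57 - 5638920 = -321418436/57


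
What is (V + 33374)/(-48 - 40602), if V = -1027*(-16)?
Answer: -8301/6775 ≈ -1.2252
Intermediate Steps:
V = 16432
(V + 33374)/(-48 - 40602) = (16432 + 33374)/(-48 - 40602) = 49806/(-40650) = 49806*(-1/40650) = -8301/6775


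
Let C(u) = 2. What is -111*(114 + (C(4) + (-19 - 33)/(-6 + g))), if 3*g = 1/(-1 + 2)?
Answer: -236208/17 ≈ -13895.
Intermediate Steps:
g = ⅓ (g = 1/(3*(-1 + 2)) = (⅓)/1 = (⅓)*1 = ⅓ ≈ 0.33333)
-111*(114 + (C(4) + (-19 - 33)/(-6 + g))) = -111*(114 + (2 + (-19 - 33)/(-6 + ⅓))) = -111*(114 + (2 - 52/(-17/3))) = -111*(114 + (2 - 52*(-3/17))) = -111*(114 + (2 + 156/17)) = -111*(114 + 190/17) = -111*2128/17 = -236208/17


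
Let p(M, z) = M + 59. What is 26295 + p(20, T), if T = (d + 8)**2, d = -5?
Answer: 26374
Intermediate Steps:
T = 9 (T = (-5 + 8)**2 = 3**2 = 9)
p(M, z) = 59 + M
26295 + p(20, T) = 26295 + (59 + 20) = 26295 + 79 = 26374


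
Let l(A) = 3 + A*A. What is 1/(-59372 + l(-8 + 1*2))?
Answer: -1/59333 ≈ -1.6854e-5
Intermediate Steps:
l(A) = 3 + A**2
1/(-59372 + l(-8 + 1*2)) = 1/(-59372 + (3 + (-8 + 1*2)**2)) = 1/(-59372 + (3 + (-8 + 2)**2)) = 1/(-59372 + (3 + (-6)**2)) = 1/(-59372 + (3 + 36)) = 1/(-59372 + 39) = 1/(-59333) = -1/59333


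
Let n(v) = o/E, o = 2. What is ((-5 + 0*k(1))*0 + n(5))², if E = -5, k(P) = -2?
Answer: 4/25 ≈ 0.16000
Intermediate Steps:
n(v) = -⅖ (n(v) = 2/(-5) = 2*(-⅕) = -⅖)
((-5 + 0*k(1))*0 + n(5))² = ((-5 + 0*(-2))*0 - ⅖)² = ((-5 + 0)*0 - ⅖)² = (-5*0 - ⅖)² = (0 - ⅖)² = (-⅖)² = 4/25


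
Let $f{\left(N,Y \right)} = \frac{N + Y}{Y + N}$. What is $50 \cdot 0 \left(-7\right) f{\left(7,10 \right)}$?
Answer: $0$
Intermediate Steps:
$f{\left(N,Y \right)} = 1$ ($f{\left(N,Y \right)} = \frac{N + Y}{N + Y} = 1$)
$50 \cdot 0 \left(-7\right) f{\left(7,10 \right)} = 50 \cdot 0 \left(-7\right) 1 = 50 \cdot 0 \cdot 1 = 0 \cdot 1 = 0$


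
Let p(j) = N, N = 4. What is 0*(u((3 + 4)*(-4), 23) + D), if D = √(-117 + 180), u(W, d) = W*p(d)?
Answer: 0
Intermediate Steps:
p(j) = 4
u(W, d) = 4*W (u(W, d) = W*4 = 4*W)
D = 3*√7 (D = √63 = 3*√7 ≈ 7.9373)
0*(u((3 + 4)*(-4), 23) + D) = 0*(4*((3 + 4)*(-4)) + 3*√7) = 0*(4*(7*(-4)) + 3*√7) = 0*(4*(-28) + 3*√7) = 0*(-112 + 3*√7) = 0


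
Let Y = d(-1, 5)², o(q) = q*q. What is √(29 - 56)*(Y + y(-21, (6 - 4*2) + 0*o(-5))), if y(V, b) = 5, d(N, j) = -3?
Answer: 42*I*√3 ≈ 72.746*I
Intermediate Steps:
o(q) = q²
Y = 9 (Y = (-3)² = 9)
√(29 - 56)*(Y + y(-21, (6 - 4*2) + 0*o(-5))) = √(29 - 56)*(9 + 5) = √(-27)*14 = (3*I*√3)*14 = 42*I*√3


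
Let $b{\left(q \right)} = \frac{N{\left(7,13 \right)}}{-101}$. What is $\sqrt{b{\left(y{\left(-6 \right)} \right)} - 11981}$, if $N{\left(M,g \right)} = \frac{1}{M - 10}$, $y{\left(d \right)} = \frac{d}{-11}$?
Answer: $\frac{11 i \sqrt{9090606}}{303} \approx 109.46 i$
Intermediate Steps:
$y{\left(d \right)} = - \frac{d}{11}$ ($y{\left(d \right)} = d \left(- \frac{1}{11}\right) = - \frac{d}{11}$)
$N{\left(M,g \right)} = \frac{1}{-10 + M}$
$b{\left(q \right)} = \frac{1}{303}$ ($b{\left(q \right)} = \frac{1}{\left(-10 + 7\right) \left(-101\right)} = \frac{1}{-3} \left(- \frac{1}{101}\right) = \left(- \frac{1}{3}\right) \left(- \frac{1}{101}\right) = \frac{1}{303}$)
$\sqrt{b{\left(y{\left(-6 \right)} \right)} - 11981} = \sqrt{\frac{1}{303} - 11981} = \sqrt{- \frac{3630242}{303}} = \frac{11 i \sqrt{9090606}}{303}$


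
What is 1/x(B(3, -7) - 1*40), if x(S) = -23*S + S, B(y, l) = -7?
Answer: 1/1034 ≈ 0.00096712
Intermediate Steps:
x(S) = -22*S
1/x(B(3, -7) - 1*40) = 1/(-22*(-7 - 1*40)) = 1/(-22*(-7 - 40)) = 1/(-22*(-47)) = 1/1034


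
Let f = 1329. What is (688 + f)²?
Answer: 4068289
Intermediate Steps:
(688 + f)² = (688 + 1329)² = 2017² = 4068289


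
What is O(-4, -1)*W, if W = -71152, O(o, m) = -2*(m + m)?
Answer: -284608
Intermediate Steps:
O(o, m) = -4*m
O(-4, -1)*W = -4*(-1)*(-71152) = 4*(-71152) = -284608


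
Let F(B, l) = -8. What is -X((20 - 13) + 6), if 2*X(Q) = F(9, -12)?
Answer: 4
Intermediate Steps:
X(Q) = -4 (X(Q) = (½)*(-8) = -4)
-X((20 - 13) + 6) = -1*(-4) = 4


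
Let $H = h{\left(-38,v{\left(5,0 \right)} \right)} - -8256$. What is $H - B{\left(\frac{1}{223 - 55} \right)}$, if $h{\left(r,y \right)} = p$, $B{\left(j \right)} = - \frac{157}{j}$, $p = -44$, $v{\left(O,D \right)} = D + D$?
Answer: $34588$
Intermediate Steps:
$v{\left(O,D \right)} = 2 D$
$h{\left(r,y \right)} = -44$
$H = 8212$ ($H = -44 - -8256 = -44 + 8256 = 8212$)
$H - B{\left(\frac{1}{223 - 55} \right)} = 8212 - - \frac{157}{\frac{1}{223 - 55}} = 8212 - - \frac{157}{\frac{1}{168}} = 8212 - - 157 \frac{1}{\frac{1}{168}} = 8212 - \left(-157\right) 168 = 8212 - -26376 = 8212 + 26376 = 34588$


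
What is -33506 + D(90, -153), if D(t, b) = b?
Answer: -33659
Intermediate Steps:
-33506 + D(90, -153) = -33506 - 153 = -33659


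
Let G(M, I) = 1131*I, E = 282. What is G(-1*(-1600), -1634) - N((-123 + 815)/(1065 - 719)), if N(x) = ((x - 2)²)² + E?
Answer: -1848336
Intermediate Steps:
N(x) = 282 + (-2 + x)⁴ (N(x) = ((x - 2)²)² + 282 = ((-2 + x)²)² + 282 = (-2 + x)⁴ + 282 = 282 + (-2 + x)⁴)
G(-1*(-1600), -1634) - N((-123 + 815)/(1065 - 719)) = 1131*(-1634) - (282 + (-2 + (-123 + 815)/(1065 - 719))⁴) = -1848054 - (282 + (-2 + 692/346)⁴) = -1848054 - (282 + (-2 + 692*(1/346))⁴) = -1848054 - (282 + (-2 + 2)⁴) = -1848054 - (282 + 0⁴) = -1848054 - (282 + 0) = -1848054 - 1*282 = -1848054 - 282 = -1848336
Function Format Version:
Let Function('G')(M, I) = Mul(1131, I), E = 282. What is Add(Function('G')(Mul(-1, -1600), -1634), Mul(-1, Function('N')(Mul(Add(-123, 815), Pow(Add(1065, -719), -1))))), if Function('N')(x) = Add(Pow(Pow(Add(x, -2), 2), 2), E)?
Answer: -1848336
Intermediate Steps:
Function('N')(x) = Add(282, Pow(Add(-2, x), 4)) (Function('N')(x) = Add(Pow(Pow(Add(x, -2), 2), 2), 282) = Add(Pow(Pow(Add(-2, x), 2), 2), 282) = Add(Pow(Add(-2, x), 4), 282) = Add(282, Pow(Add(-2, x), 4)))
Add(Function('G')(Mul(-1, -1600), -1634), Mul(-1, Function('N')(Mul(Add(-123, 815), Pow(Add(1065, -719), -1))))) = Add(Mul(1131, -1634), Mul(-1, Add(282, Pow(Add(-2, Mul(Add(-123, 815), Pow(Add(1065, -719), -1))), 4)))) = Add(-1848054, Mul(-1, Add(282, Pow(Add(-2, Mul(692, Pow(346, -1))), 4)))) = Add(-1848054, Mul(-1, Add(282, Pow(Add(-2, Mul(692, Rational(1, 346))), 4)))) = Add(-1848054, Mul(-1, Add(282, Pow(Add(-2, 2), 4)))) = Add(-1848054, Mul(-1, Add(282, Pow(0, 4)))) = Add(-1848054, Mul(-1, Add(282, 0))) = Add(-1848054, Mul(-1, 282)) = Add(-1848054, -282) = -1848336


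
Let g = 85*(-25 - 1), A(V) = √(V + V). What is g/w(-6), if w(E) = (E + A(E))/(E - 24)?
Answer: -16575/2 - 5525*I*√3/2 ≈ -8287.5 - 4784.8*I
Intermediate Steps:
A(V) = √2*√V (A(V) = √(2*V) = √2*√V)
g = -2210 (g = 85*(-26) = -2210)
w(E) = (E + √2*√E)/(-24 + E) (w(E) = (E + √2*√E)/(E - 24) = (E + √2*√E)/(-24 + E))
g/w(-6) = -2210*(-24 - 6)/(-6 + √2*√(-6)) = -2210*(-30/(-6 + √2*(I*√6))) = -2210*(-30/(-6 + 2*I*√3)) = -2210/(⅕ - I*√3/15)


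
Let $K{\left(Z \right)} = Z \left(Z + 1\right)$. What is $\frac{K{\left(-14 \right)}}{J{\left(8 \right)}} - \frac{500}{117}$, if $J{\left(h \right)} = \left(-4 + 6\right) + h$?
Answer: $\frac{8147}{585} \approx 13.926$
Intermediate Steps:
$K{\left(Z \right)} = Z \left(1 + Z\right)$
$J{\left(h \right)} = 2 + h$
$\frac{K{\left(-14 \right)}}{J{\left(8 \right)}} - \frac{500}{117} = \frac{\left(-14\right) \left(1 - 14\right)}{2 + 8} - \frac{500}{117} = \frac{\left(-14\right) \left(-13\right)}{10} - \frac{500}{117} = 182 \cdot \frac{1}{10} - \frac{500}{117} = \frac{91}{5} - \frac{500}{117} = \frac{8147}{585}$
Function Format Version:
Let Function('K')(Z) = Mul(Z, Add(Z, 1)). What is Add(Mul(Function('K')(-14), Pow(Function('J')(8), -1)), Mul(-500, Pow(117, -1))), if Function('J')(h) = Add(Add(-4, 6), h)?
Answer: Rational(8147, 585) ≈ 13.926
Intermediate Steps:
Function('K')(Z) = Mul(Z, Add(1, Z))
Function('J')(h) = Add(2, h)
Add(Mul(Function('K')(-14), Pow(Function('J')(8), -1)), Mul(-500, Pow(117, -1))) = Add(Mul(Mul(-14, Add(1, -14)), Pow(Add(2, 8), -1)), Mul(-500, Pow(117, -1))) = Add(Mul(Mul(-14, -13), Pow(10, -1)), Mul(-500, Rational(1, 117))) = Add(Mul(182, Rational(1, 10)), Rational(-500, 117)) = Add(Rational(91, 5), Rational(-500, 117)) = Rational(8147, 585)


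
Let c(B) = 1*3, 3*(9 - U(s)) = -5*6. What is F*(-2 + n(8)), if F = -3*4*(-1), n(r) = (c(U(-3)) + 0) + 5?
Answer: 72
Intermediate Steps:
U(s) = 19 (U(s) = 9 - (-5)*6/3 = 9 - ⅓*(-30) = 9 + 10 = 19)
c(B) = 3
n(r) = 8 (n(r) = (3 + 0) + 5 = 3 + 5 = 8)
F = 12 (F = -12*(-1) = 12)
F*(-2 + n(8)) = 12*(-2 + 8) = 12*6 = 72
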